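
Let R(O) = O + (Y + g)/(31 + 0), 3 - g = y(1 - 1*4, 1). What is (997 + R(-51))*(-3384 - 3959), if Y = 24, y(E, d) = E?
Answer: -215561108/31 ≈ -6.9536e+6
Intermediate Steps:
g = 6 (g = 3 - (1 - 1*4) = 3 - (1 - 4) = 3 - 1*(-3) = 3 + 3 = 6)
R(O) = 30/31 + O (R(O) = O + (24 + 6)/(31 + 0) = O + 30/31 = 30/31 + O)
(997 + R(-51))*(-3384 - 3959) = (997 + (30/31 - 51))*(-3384 - 3959) = (997 - 1551/31)*(-7343) = (29356/31)*(-7343) = -215561108/31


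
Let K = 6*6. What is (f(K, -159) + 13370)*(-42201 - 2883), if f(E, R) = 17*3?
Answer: -605072364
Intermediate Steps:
K = 36
f(E, R) = 51
(f(K, -159) + 13370)*(-42201 - 2883) = (51 + 13370)*(-42201 - 2883) = 13421*(-45084) = -605072364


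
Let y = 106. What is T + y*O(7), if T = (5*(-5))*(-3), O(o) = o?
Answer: 817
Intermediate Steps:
T = 75 (T = -25*(-3) = 75)
T + y*O(7) = 75 + 106*7 = 75 + 742 = 817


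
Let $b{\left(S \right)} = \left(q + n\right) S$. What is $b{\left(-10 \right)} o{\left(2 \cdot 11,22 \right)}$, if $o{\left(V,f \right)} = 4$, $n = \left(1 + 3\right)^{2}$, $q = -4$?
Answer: $-480$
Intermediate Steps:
$n = 16$ ($n = 4^{2} = 16$)
$b{\left(S \right)} = 12 S$ ($b{\left(S \right)} = \left(-4 + 16\right) S = 12 S$)
$b{\left(-10 \right)} o{\left(2 \cdot 11,22 \right)} = 12 \left(-10\right) 4 = \left(-120\right) 4 = -480$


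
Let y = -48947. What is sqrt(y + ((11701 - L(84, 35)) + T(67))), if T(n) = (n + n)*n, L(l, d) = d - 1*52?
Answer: 3*I*sqrt(3139) ≈ 168.08*I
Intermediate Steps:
L(l, d) = -52 + d (L(l, d) = d - 52 = -52 + d)
T(n) = 2*n**2 (T(n) = (2*n)*n = 2*n**2)
sqrt(y + ((11701 - L(84, 35)) + T(67))) = sqrt(-48947 + ((11701 - (-52 + 35)) + 2*67**2)) = sqrt(-48947 + ((11701 - 1*(-17)) + 2*4489)) = sqrt(-48947 + ((11701 + 17) + 8978)) = sqrt(-48947 + (11718 + 8978)) = sqrt(-48947 + 20696) = sqrt(-28251) = 3*I*sqrt(3139)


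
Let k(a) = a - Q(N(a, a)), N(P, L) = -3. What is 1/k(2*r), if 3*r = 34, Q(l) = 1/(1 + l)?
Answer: 6/139 ≈ 0.043165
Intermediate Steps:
r = 34/3 (r = (⅓)*34 = 34/3 ≈ 11.333)
k(a) = ½ + a (k(a) = a - 1/(1 - 3) = a - 1/(-2) = a - 1*(-½) = a + ½ = ½ + a)
1/k(2*r) = 1/(½ + 2*(34/3)) = 1/(½ + 68/3) = 1/(139/6) = 6/139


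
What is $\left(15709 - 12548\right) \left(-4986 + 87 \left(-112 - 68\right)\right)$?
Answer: $-65262006$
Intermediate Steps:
$\left(15709 - 12548\right) \left(-4986 + 87 \left(-112 - 68\right)\right) = 3161 \left(-4986 + 87 \left(-180\right)\right) = 3161 \left(-4986 - 15660\right) = 3161 \left(-20646\right) = -65262006$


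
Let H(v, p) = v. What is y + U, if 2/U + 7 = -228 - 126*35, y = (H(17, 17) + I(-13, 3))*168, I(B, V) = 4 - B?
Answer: 26532238/4645 ≈ 5712.0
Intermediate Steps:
y = 5712 (y = (17 + (4 - 1*(-13)))*168 = (17 + (4 + 13))*168 = (17 + 17)*168 = 34*168 = 5712)
U = -2/4645 (U = 2/(-7 + (-228 - 126*35)) = 2/(-7 + (-228 - 4410)) = 2/(-7 - 4638) = 2/(-4645) = 2*(-1/4645) = -2/4645 ≈ -0.00043057)
y + U = 5712 - 2/4645 = 26532238/4645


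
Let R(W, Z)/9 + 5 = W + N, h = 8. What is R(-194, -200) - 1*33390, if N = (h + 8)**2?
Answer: -32877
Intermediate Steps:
N = 256 (N = (8 + 8)**2 = 16**2 = 256)
R(W, Z) = 2259 + 9*W (R(W, Z) = -45 + 9*(W + 256) = -45 + 9*(256 + W) = -45 + (2304 + 9*W) = 2259 + 9*W)
R(-194, -200) - 1*33390 = (2259 + 9*(-194)) - 1*33390 = (2259 - 1746) - 33390 = 513 - 33390 = -32877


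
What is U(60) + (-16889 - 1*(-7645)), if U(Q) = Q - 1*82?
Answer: -9266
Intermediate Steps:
U(Q) = -82 + Q (U(Q) = Q - 82 = -82 + Q)
U(60) + (-16889 - 1*(-7645)) = (-82 + 60) + (-16889 - 1*(-7645)) = -22 + (-16889 + 7645) = -22 - 9244 = -9266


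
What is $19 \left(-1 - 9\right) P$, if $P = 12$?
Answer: $-2280$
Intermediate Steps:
$19 \left(-1 - 9\right) P = 19 \left(-1 - 9\right) 12 = 19 \left(-10\right) 12 = \left(-190\right) 12 = -2280$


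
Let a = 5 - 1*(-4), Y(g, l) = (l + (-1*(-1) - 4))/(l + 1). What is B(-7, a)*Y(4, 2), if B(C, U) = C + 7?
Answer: 0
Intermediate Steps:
Y(g, l) = (-3 + l)/(1 + l) (Y(g, l) = (l + (1 - 4))/(1 + l) = (l - 3)/(1 + l) = (-3 + l)/(1 + l))
a = 9 (a = 5 + 4 = 9)
B(C, U) = 7 + C
B(-7, a)*Y(4, 2) = (7 - 7)*((-3 + 2)/(1 + 2)) = 0*(-1/3) = 0*((⅓)*(-1)) = 0*(-⅓) = 0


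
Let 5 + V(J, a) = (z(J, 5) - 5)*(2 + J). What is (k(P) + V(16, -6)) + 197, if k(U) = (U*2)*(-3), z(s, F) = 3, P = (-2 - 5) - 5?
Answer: 228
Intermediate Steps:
P = -12 (P = -7 - 5 = -12)
k(U) = -6*U (k(U) = (2*U)*(-3) = -6*U)
V(J, a) = -9 - 2*J (V(J, a) = -5 + (3 - 5)*(2 + J) = -5 - 2*(2 + J) = -5 + (-4 - 2*J) = -9 - 2*J)
(k(P) + V(16, -6)) + 197 = (-6*(-12) + (-9 - 2*16)) + 197 = (72 + (-9 - 32)) + 197 = (72 - 41) + 197 = 31 + 197 = 228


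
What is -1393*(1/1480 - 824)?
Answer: 1698789967/1480 ≈ 1.1478e+6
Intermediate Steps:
-1393*(1/1480 - 824) = -1393*(-1219519/1480) = 1698789967/1480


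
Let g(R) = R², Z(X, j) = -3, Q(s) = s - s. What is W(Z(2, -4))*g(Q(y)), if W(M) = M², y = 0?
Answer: 0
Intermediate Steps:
Q(s) = 0
W(Z(2, -4))*g(Q(y)) = (-3)²*0² = 9*0 = 0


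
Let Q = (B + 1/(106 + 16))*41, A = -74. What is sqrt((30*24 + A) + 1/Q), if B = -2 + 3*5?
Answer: 2*sqrt(1292527173)/2829 ≈ 25.417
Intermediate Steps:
B = 13 (B = -2 + 15 = 13)
Q = 65067/122 (Q = (13 + 1/(106 + 16))*41 = (13 + 1/122)*41 = (1587/122)*41 = 65067/122 ≈ 533.34)
sqrt((30*24 + A) + 1/Q) = sqrt((30*24 - 74) + 1/(65067/122)) = sqrt((720 - 74) + 122/65067) = sqrt(646 + 122/65067) = sqrt(42033404/65067) = 2*sqrt(1292527173)/2829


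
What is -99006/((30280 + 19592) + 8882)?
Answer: -1707/1013 ≈ -1.6851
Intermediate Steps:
-99006/((30280 + 19592) + 8882) = -99006/(49872 + 8882) = -99006/58754 = -99006*1/58754 = -1707/1013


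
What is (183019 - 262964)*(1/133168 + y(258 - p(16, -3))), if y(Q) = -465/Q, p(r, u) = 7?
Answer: 4950423762205/33425168 ≈ 1.4810e+5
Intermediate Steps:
(183019 - 262964)*(1/133168 + y(258 - p(16, -3))) = (183019 - 262964)*(1/133168 - 465/(258 - 1*7)) = -79945*(1/133168 - 465/(258 - 7)) = -79945*(1/133168 - 465/251) = -79945*(-61922869/33425168) = 4950423762205/33425168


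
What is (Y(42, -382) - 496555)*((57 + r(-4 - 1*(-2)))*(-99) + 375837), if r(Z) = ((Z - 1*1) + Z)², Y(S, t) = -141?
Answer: -182644556424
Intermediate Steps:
r(Z) = (-1 + 2*Z)² (r(Z) = ((Z - 1) + Z)² = ((-1 + Z) + Z)² = (-1 + 2*Z)²)
(Y(42, -382) - 496555)*((57 + r(-4 - 1*(-2)))*(-99) + 375837) = (-141 - 496555)*((57 + (-1 + 2*(-4 - 1*(-2)))²)*(-99) + 375837) = -496696*((57 + (-1 + 2*(-4 + 2))²)*(-99) + 375837) = -496696*((57 + (-1 + 2*(-2))²)*(-99) + 375837) = -496696*((57 + (-1 - 4)²)*(-99) + 375837) = -496696*((57 + (-5)²)*(-99) + 375837) = -496696*((57 + 25)*(-99) + 375837) = -496696*(82*(-99) + 375837) = -496696*(-8118 + 375837) = -496696*367719 = -182644556424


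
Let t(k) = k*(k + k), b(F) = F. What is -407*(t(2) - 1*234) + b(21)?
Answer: 92003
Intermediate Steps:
t(k) = 2*k² (t(k) = k*(2*k) = 2*k²)
-407*(t(2) - 1*234) + b(21) = -407*(2*2² - 1*234) + 21 = -407*(2*4 - 234) + 21 = -407*(8 - 234) + 21 = -407*(-226) + 21 = 91982 + 21 = 92003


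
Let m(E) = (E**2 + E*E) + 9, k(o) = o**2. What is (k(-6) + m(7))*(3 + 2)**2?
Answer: 3575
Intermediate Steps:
m(E) = 9 + 2*E**2 (m(E) = (E**2 + E**2) + 9 = 2*E**2 + 9 = 9 + 2*E**2)
(k(-6) + m(7))*(3 + 2)**2 = ((-6)**2 + (9 + 2*7**2))*(3 + 2)**2 = (36 + (9 + 2*49))*5**2 = (36 + (9 + 98))*25 = (36 + 107)*25 = 143*25 = 3575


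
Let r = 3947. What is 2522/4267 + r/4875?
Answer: 29136599/20801625 ≈ 1.4007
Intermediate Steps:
2522/4267 + r/4875 = 2522/4267 + 3947/4875 = 29136599/20801625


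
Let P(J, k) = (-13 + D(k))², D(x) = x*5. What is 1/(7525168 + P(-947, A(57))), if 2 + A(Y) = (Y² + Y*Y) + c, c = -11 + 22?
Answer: 1/1065205652 ≈ 9.3879e-10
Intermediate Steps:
c = 11
A(Y) = 9 + 2*Y² (A(Y) = -2 + ((Y² + Y*Y) + 11) = -2 + ((Y² + Y²) + 11) = -2 + (2*Y² + 11) = -2 + (11 + 2*Y²) = 9 + 2*Y²)
D(x) = 5*x
P(J, k) = (-13 + 5*k)²
1/(7525168 + P(-947, A(57))) = 1/(7525168 + (-13 + 5*(9 + 2*57²))²) = 1/(7525168 + (-13 + 5*(9 + 2*3249))²) = 1/(7525168 + (-13 + 5*(9 + 6498))²) = 1/(7525168 + (-13 + 5*6507)²) = 1/(7525168 + (-13 + 32535)²) = 1/(7525168 + 32522²) = 1/(7525168 + 1057680484) = 1/1065205652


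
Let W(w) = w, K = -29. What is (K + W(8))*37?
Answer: -777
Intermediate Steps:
(K + W(8))*37 = (-29 + 8)*37 = -21*37 = -777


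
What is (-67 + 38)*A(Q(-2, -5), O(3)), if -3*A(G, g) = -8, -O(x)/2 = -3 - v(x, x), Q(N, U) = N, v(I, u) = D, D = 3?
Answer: -232/3 ≈ -77.333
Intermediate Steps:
v(I, u) = 3
O(x) = 12 (O(x) = -2*(-3 - 1*3) = -2*(-3 - 3) = -2*(-6) = 12)
A(G, g) = 8/3 (A(G, g) = -1/3*(-8) = 8/3)
(-67 + 38)*A(Q(-2, -5), O(3)) = (-67 + 38)*(8/3) = -29*8/3 = -232/3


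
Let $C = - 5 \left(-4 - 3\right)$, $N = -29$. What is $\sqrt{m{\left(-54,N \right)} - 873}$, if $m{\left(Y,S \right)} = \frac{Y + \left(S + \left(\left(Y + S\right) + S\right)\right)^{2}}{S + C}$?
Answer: $\frac{\sqrt{9726}}{2} \approx 49.31$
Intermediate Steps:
$C = 35$ ($C = \left(-5\right) \left(-7\right) = 35$)
$m{\left(Y,S \right)} = \frac{Y + \left(Y + 3 S\right)^{2}}{35 + S}$ ($m{\left(Y,S \right)} = \frac{Y + \left(S + \left(\left(Y + S\right) + S\right)\right)^{2}}{S + 35} = \frac{Y + \left(S + \left(\left(S + Y\right) + S\right)\right)^{2}}{35 + S} = \frac{Y + \left(S + \left(Y + 2 S\right)\right)^{2}}{35 + S} = \frac{Y + \left(Y + 3 S\right)^{2}}{35 + S}$)
$\sqrt{m{\left(-54,N \right)} - 873} = \sqrt{\frac{-54 + \left(-54 + 3 \left(-29\right)\right)^{2}}{35 - 29} - 873} = \sqrt{\frac{-54 + \left(-54 - 87\right)^{2}}{6} - 873} = \sqrt{\frac{-54 + \left(-141\right)^{2}}{6} - 873} = \sqrt{\frac{-54 + 19881}{6} - 873} = \sqrt{\frac{1}{6} \cdot 19827 - 873} = \sqrt{\frac{6609}{2} - 873} = \sqrt{\frac{4863}{2}} = \frac{\sqrt{9726}}{2}$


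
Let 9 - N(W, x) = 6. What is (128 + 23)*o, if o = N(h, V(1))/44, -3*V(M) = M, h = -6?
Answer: 453/44 ≈ 10.295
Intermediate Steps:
V(M) = -M/3
N(W, x) = 3 (N(W, x) = 9 - 1*6 = 9 - 6 = 3)
o = 3/44 ≈ 0.068182
(128 + 23)*o = (128 + 23)*(3/44) = 151*(3/44) = 453/44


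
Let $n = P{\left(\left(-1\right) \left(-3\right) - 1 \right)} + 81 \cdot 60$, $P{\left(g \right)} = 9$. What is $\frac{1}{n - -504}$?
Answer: $\frac{1}{5373} \approx 0.00018612$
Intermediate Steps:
$n = 4869$ ($n = 9 + 81 \cdot 60 = 9 + 4860 = 4869$)
$\frac{1}{n - -504} = \frac{1}{4869 - -504} = \frac{1}{4869 + 504} = \frac{1}{5373}$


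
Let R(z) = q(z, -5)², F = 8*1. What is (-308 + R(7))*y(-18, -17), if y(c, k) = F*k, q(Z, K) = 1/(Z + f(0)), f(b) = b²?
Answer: 2052376/49 ≈ 41885.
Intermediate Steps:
q(Z, K) = 1/Z (q(Z, K) = 1/(Z + 0²) = 1/(Z + 0) = 1/Z)
F = 8
y(c, k) = 8*k
R(z) = z⁻² (R(z) = (1/z)² = z⁻²)
(-308 + R(7))*y(-18, -17) = (-308 + 7⁻²)*(8*(-17)) = (-308 + 1/49)*(-136) = -15091/49*(-136) = 2052376/49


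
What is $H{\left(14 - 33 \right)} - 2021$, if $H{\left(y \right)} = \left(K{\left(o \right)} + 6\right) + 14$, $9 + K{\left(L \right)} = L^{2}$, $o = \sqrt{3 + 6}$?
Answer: $-2001$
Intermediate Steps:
$o = 3$ ($o = \sqrt{9} = 3$)
$K{\left(L \right)} = -9 + L^{2}$
$H{\left(y \right)} = 20$ ($H{\left(y \right)} = \left(\left(-9 + 3^{2}\right) + 6\right) + 14 = \left(\left(-9 + 9\right) + 6\right) + 14 = \left(0 + 6\right) + 14 = 6 + 14 = 20$)
$H{\left(14 - 33 \right)} - 2021 = 20 - 2021 = -2001$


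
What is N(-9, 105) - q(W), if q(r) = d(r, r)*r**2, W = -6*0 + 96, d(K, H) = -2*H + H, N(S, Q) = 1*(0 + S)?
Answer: 884727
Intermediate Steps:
N(S, Q) = S (N(S, Q) = 1*S = S)
d(K, H) = -H
W = 96 (W = 0 + 96 = 96)
q(r) = -r**3 (q(r) = (-r)*r**2 = -r**3)
N(-9, 105) - q(W) = -9 - (-1)*96**3 = -9 - (-1)*884736 = -9 - 1*(-884736) = -9 + 884736 = 884727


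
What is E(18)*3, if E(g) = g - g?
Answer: 0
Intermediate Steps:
E(g) = 0
E(18)*3 = 0*3 = 0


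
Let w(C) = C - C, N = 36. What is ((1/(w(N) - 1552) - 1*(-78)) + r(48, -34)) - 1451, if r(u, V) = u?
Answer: -2056401/1552 ≈ -1325.0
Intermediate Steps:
w(C) = 0
((1/(w(N) - 1552) - 1*(-78)) + r(48, -34)) - 1451 = ((1/(0 - 1552) - 1*(-78)) + 48) - 1451 = ((1/(-1552) + 78) + 48) - 1451 = ((-1/1552 + 78) + 48) - 1451 = (121055/1552 + 48) - 1451 = 195551/1552 - 1451 = -2056401/1552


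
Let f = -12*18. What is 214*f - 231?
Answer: -46455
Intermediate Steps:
f = -216 (f = -1*216 = -216)
214*f - 231 = 214*(-216) - 231 = -46224 - 231 = -46455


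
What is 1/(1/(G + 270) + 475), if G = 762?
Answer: 1032/490201 ≈ 0.0021053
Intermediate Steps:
1/(1/(G + 270) + 475) = 1/(1/(762 + 270) + 475) = 1/(1/1032 + 475) = 1/(490201/1032) = 1032/490201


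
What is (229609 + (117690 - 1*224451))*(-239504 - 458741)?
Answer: -85778001760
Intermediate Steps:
(229609 + (117690 - 1*224451))*(-239504 - 458741) = (229609 + (117690 - 224451))*(-698245) = (229609 - 106761)*(-698245) = 122848*(-698245) = -85778001760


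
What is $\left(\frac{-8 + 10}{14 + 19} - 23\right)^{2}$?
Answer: $\frac{573049}{1089} \approx 526.22$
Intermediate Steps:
$\left(\frac{-8 + 10}{14 + 19} - 23\right)^{2} = \left(\frac{2}{33} - 23\right)^{2} = \left(- \frac{757}{33}\right)^{2} = \frac{573049}{1089}$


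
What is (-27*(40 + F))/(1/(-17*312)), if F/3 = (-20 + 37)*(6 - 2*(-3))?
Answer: 93371616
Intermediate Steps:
F = 612 (F = 3*((-20 + 37)*(6 - 2*(-3))) = 3*(17*(6 + 6)) = 3*(17*12) = 3*204 = 612)
(-27*(40 + F))/(1/(-17*312)) = (-27*(40 + 612))/(1/(-17*312)) = (-27*652)/(1/(-5304)) = -17604/(-1/5304) = -17604*(-5304) = 93371616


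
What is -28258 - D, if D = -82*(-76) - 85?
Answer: -34405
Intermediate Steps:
D = 6147 (D = 6232 - 85 = 6147)
-28258 - D = -28258 - 1*6147 = -28258 - 6147 = -34405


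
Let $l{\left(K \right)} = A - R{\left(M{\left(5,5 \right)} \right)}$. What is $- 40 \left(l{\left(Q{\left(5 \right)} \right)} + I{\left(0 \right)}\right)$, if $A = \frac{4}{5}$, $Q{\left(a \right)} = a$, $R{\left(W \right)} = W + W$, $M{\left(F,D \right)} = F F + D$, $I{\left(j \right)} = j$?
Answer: $2368$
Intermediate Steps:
$M{\left(F,D \right)} = D + F^{2}$ ($M{\left(F,D \right)} = F^{2} + D = D + F^{2}$)
$R{\left(W \right)} = 2 W$
$A = \frac{4}{5}$ ($A = 4 \cdot \frac{1}{5} = \frac{4}{5} \approx 0.8$)
$l{\left(K \right)} = - \frac{296}{5}$ ($l{\left(K \right)} = \frac{4}{5} - 2 \left(5 + 5^{2}\right) = \frac{4}{5} - 2 \left(5 + 25\right) = \frac{4}{5} - 2 \cdot 30 = \frac{4}{5} - 60 = - \frac{296}{5}$)
$- 40 \left(l{\left(Q{\left(5 \right)} \right)} + I{\left(0 \right)}\right) = - 40 \left(- \frac{296}{5} + 0\right) = \left(-40\right) \left(- \frac{296}{5}\right) = 2368$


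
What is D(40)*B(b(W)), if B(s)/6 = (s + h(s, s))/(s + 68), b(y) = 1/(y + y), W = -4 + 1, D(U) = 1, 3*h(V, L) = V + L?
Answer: -10/407 ≈ -0.024570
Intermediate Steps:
h(V, L) = L/3 + V/3 (h(V, L) = (V + L)/3 = (L + V)/3 = L/3 + V/3)
W = -3
b(y) = 1/(2*y)
B(s) = 10*s/(68 + s) (B(s) = 6*((s + (s/3 + s/3))/(s + 68)) = 6*((s + 2*s/3)/(68 + s)) = 6*((5*s/3)/(68 + s)) = 6*(5*s/(3*(68 + s))) = 10*s/(68 + s))
D(40)*B(b(W)) = 1*(10*((1/2)/(-3))/(68 + (1/2)/(-3))) = 1*(10*((1/2)*(-1/3))/(68 + (1/2)*(-1/3))) = 1*(10*(-1/6)/(68 - 1/6)) = 1*(10*(-1/6)/(407/6)) = 1*(10*(-1/6)*(6/407)) = 1*(-10/407) = -10/407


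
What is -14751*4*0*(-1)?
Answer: 0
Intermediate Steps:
-14751*4*0*(-1) = -0*(-1) = -14751*0 = 0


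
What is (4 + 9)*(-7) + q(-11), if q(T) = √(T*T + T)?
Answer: -91 + √110 ≈ -80.512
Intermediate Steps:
q(T) = √(T + T²) (q(T) = √(T² + T) = √(T + T²))
(4 + 9)*(-7) + q(-11) = (4 + 9)*(-7) + √(-11*(1 - 11)) = 13*(-7) + √(-11*(-10)) = -91 + √110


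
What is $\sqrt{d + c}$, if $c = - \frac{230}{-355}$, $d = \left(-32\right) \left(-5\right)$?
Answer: $\frac{\sqrt{809826}}{71} \approx 12.675$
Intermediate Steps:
$d = 160$
$c = \frac{46}{71}$ ($c = \left(-230\right) \left(- \frac{1}{355}\right) = \frac{46}{71} \approx 0.64789$)
$\sqrt{d + c} = \sqrt{160 + \frac{46}{71}} = \sqrt{\frac{11406}{71}} = \frac{\sqrt{809826}}{71}$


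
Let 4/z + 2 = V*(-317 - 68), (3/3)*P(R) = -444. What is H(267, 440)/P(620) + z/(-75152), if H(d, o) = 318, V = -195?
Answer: -1010202579/1410471524 ≈ -0.71622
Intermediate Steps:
P(R) = -444
z = 4/75073 (z = 4/(-2 - 195*(-317 - 68)) = 4/(-2 - 195*(-385)) = 4/(-2 + 75075) = 4/75073 ≈ 5.3281e-5)
H(267, 440)/P(620) + z/(-75152) = 318/(-444) + (4/75073)/(-75152) = 318*(-1/444) + (4/75073)*(-1/75152) = -53/74 - 1/1410471524 = -1010202579/1410471524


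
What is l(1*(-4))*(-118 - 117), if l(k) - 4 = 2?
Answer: -1410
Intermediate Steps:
l(k) = 6 (l(k) = 4 + 2 = 6)
l(1*(-4))*(-118 - 117) = 6*(-118 - 117) = 6*(-235) = -1410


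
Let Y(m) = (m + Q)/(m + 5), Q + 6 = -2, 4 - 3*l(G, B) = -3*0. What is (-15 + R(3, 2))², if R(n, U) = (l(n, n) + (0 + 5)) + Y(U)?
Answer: 40000/441 ≈ 90.703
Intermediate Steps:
l(G, B) = 4/3 (l(G, B) = 4/3 - (-1)*0 = 4/3 - ⅓*0 = 4/3 + 0 = 4/3)
Q = -8 (Q = -6 - 2 = -8)
Y(m) = (-8 + m)/(5 + m) (Y(m) = (m - 8)/(m + 5) = (-8 + m)/(5 + m))
R(n, U) = 19/3 + (-8 + U)/(5 + U) (R(n, U) = (4/3 + (0 + 5)) + (-8 + U)/(5 + U) = (4/3 + 5) + (-8 + U)/(5 + U) = 19/3 + (-8 + U)/(5 + U))
(-15 + R(3, 2))² = (-15 + (71 + 22*2)/(3*(5 + 2)))² = (-15 + (⅓)*(71 + 44)/7)² = (-15 + (⅓)*(⅐)*115)² = (-15 + 115/21)² = (-200/21)² = 40000/441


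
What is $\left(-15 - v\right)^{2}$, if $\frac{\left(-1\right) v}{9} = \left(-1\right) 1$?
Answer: $576$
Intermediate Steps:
$v = 9$ ($v = - 9 \left(\left(-1\right) 1\right) = \left(-9\right) \left(-1\right) = 9$)
$\left(-15 - v\right)^{2} = \left(-15 - 9\right)^{2} = \left(-24\right)^{2} = 576$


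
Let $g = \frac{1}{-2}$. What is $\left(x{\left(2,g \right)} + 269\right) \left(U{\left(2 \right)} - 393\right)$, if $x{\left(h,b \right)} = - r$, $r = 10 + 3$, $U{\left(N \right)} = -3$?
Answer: $-101376$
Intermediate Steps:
$g = - \frac{1}{2} \approx -0.5$
$r = 13$
$x{\left(h,b \right)} = -13$ ($x{\left(h,b \right)} = \left(-1\right) 13 = -13$)
$\left(x{\left(2,g \right)} + 269\right) \left(U{\left(2 \right)} - 393\right) = \left(-13 + 269\right) \left(-3 - 393\right) = 256 \left(-396\right) = -101376$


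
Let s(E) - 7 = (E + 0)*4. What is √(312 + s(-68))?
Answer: √47 ≈ 6.8557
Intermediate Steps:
s(E) = 7 + 4*E (s(E) = 7 + (E + 0)*4 = 7 + E*4 = 7 + 4*E)
√(312 + s(-68)) = √(312 + (7 + 4*(-68))) = √(312 + (7 - 272)) = √(312 - 265) = √47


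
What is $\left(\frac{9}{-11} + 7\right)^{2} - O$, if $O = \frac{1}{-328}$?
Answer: $\frac{1516793}{39688} \approx 38.218$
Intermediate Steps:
$O = - \frac{1}{328} \approx -0.0030488$
$\left(\frac{9}{-11} + 7\right)^{2} - O = \left(\frac{9}{-11} + 7\right)^{2} - - \frac{1}{328} = \left(9 \left(- \frac{1}{11}\right) + 7\right)^{2} + \frac{1}{328} = \left(- \frac{9}{11} + 7\right)^{2} + \frac{1}{328} = \left(\frac{68}{11}\right)^{2} + \frac{1}{328} = \frac{4624}{121} + \frac{1}{328} = \frac{1516793}{39688}$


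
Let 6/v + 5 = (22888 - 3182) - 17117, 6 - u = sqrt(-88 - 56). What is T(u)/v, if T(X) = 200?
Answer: 258400/3 ≈ 86133.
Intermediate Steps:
u = 6 - 12*I (u = 6 - sqrt(-88 - 56) = 6 - sqrt(-144) = 6 - 12*I ≈ 6.0 - 12.0*I)
v = 3/1292 (v = 6/(-5 + ((22888 - 3182) - 17117)) = 6/(-5 + (19706 - 17117)) = 6/(-5 + 2589) = 6/2584 = 6*(1/2584) = 3/1292 ≈ 0.0023220)
T(u)/v = 200/(3/1292) = 200*(1292/3) = 258400/3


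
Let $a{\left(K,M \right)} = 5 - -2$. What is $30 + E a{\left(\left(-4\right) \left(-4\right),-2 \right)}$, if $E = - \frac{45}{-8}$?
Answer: $\frac{555}{8} \approx 69.375$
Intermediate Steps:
$E = \frac{45}{8}$ ($E = \left(-45\right) \left(- \frac{1}{8}\right) = \frac{45}{8} \approx 5.625$)
$a{\left(K,M \right)} = 7$ ($a{\left(K,M \right)} = 5 + 2 = 7$)
$30 + E a{\left(\left(-4\right) \left(-4\right),-2 \right)} = 30 + \frac{45}{8} \cdot 7 = 30 + \frac{315}{8} = \frac{555}{8}$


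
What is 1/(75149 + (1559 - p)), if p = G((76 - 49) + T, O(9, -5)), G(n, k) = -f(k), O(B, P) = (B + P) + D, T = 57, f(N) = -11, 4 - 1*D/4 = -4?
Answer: 1/76697 ≈ 1.3038e-5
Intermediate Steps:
D = 32 (D = 16 - 4*(-4) = 16 + 16 = 32)
O(B, P) = 32 + B + P (O(B, P) = (B + P) + 32 = 32 + B + P)
G(n, k) = 11 (G(n, k) = -1*(-11) = 11)
p = 11
1/(75149 + (1559 - p)) = 1/(75149 + (1559 - 1*11)) = 1/(75149 + (1559 - 11)) = 1/(75149 + 1548) = 1/76697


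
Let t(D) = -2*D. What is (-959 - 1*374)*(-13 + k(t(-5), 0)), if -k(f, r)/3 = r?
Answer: 17329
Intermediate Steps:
k(f, r) = -3*r
(-959 - 1*374)*(-13 + k(t(-5), 0)) = (-959 - 1*374)*(-13 - 3*0) = (-959 - 374)*(-13 + 0) = -1333*(-13) = 17329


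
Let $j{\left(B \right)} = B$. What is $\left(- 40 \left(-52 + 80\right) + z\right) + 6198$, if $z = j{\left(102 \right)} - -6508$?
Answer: $11688$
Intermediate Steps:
$z = 6610$ ($z = 102 - -6508 = 102 + 6508 = 6610$)
$\left(- 40 \left(-52 + 80\right) + z\right) + 6198 = \left(- 40 \left(-52 + 80\right) + 6610\right) + 6198 = \left(\left(-40\right) 28 + 6610\right) + 6198 = \left(-1120 + 6610\right) + 6198 = 5490 + 6198 = 11688$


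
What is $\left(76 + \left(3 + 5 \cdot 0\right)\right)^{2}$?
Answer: $6241$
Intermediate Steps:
$\left(76 + \left(3 + 5 \cdot 0\right)\right)^{2} = \left(76 + \left(3 + 0\right)\right)^{2} = \left(76 + 3\right)^{2} = 79^{2} = 6241$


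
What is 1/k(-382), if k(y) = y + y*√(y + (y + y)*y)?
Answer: 1/111339630 - √291466/111339630 ≈ -4.8399e-6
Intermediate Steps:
k(y) = y + y*√(y + 2*y²) (k(y) = y + y*√(y + (2*y)*y) = y + y*√(y + 2*y²))
1/k(-382) = 1/(-382*(1 + √(-382*(1 + 2*(-382))))) = 1/(-382*(1 + √(-382*(1 - 764)))) = 1/(-382*(1 + √(-382*(-763)))) = 1/(-382*(1 + √291466)) = 1/(-382 - 382*√291466)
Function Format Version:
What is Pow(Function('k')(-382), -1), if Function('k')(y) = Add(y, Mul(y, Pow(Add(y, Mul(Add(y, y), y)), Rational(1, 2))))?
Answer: Add(Rational(1, 111339630), Mul(Rational(-1, 111339630), Pow(291466, Rational(1, 2)))) ≈ -4.8399e-6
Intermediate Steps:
Function('k')(y) = Add(y, Mul(y, Pow(Add(y, Mul(2, Pow(y, 2))), Rational(1, 2)))) (Function('k')(y) = Add(y, Mul(y, Pow(Add(y, Mul(Mul(2, y), y)), Rational(1, 2)))) = Add(y, Mul(y, Pow(Add(y, Mul(2, Pow(y, 2))), Rational(1, 2)))))
Pow(Function('k')(-382), -1) = Pow(Mul(-382, Add(1, Pow(Mul(-382, Add(1, Mul(2, -382))), Rational(1, 2)))), -1) = Pow(Mul(-382, Add(1, Pow(Mul(-382, Add(1, -764)), Rational(1, 2)))), -1) = Pow(Mul(-382, Add(1, Pow(Mul(-382, -763), Rational(1, 2)))), -1) = Pow(Mul(-382, Add(1, Pow(291466, Rational(1, 2)))), -1) = Pow(Add(-382, Mul(-382, Pow(291466, Rational(1, 2)))), -1)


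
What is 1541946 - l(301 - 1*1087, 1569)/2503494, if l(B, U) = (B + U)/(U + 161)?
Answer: 247342108430731/160409060 ≈ 1.5419e+6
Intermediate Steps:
l(B, U) = (B + U)/(161 + U)
1541946 - l(301 - 1*1087, 1569)/2503494 = 1541946 - ((301 - 1*1087) + 1569)/(161 + 1569)/2503494 = 1541946 - ((301 - 1087) + 1569)/1730/2503494 = 1541946 - (-786 + 1569)/1730/2503494 = 1541946 - (1/1730)*783/2503494 = 1541946 - 783/(1730*2503494) = 1541946 - 1*29/160409060 = 1541946 - 29/160409060 = 247342108430731/160409060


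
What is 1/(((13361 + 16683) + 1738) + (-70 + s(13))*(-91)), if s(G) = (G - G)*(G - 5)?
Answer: 1/38152 ≈ 2.6211e-5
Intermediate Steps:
s(G) = 0 (s(G) = 0*(-5 + G) = 0)
1/(((13361 + 16683) + 1738) + (-70 + s(13))*(-91)) = 1/(((13361 + 16683) + 1738) + (-70 + 0)*(-91)) = 1/((30044 + 1738) - 70*(-91)) = 1/(31782 + 6370) = 1/38152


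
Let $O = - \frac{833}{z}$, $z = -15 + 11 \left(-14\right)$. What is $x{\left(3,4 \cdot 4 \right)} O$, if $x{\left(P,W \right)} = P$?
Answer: $\frac{2499}{169} \approx 14.787$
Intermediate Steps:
$z = -169$ ($z = -15 - 154 = -169$)
$O = \frac{833}{169}$ ($O = - \frac{833}{-169} = \left(-833\right) \left(- \frac{1}{169}\right) = \frac{833}{169} \approx 4.929$)
$x{\left(3,4 \cdot 4 \right)} O = 3 \cdot \frac{833}{169} = \frac{2499}{169}$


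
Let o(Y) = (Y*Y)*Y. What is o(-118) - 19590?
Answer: -1662622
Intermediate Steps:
o(Y) = Y**3 (o(Y) = Y**2*Y = Y**3)
o(-118) - 19590 = (-118)**3 - 19590 = -1643032 - 19590 = -1662622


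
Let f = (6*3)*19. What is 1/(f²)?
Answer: 1/116964 ≈ 8.5496e-6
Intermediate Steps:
f = 342 (f = 18*19 = 342)
1/(f²) = 1/(342²) = 1/116964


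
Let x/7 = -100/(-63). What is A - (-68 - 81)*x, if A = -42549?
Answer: -368041/9 ≈ -40893.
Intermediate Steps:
x = 100/9 (x = 7*(-100/(-63)) = 7*(-100*(-1/63)) = 7*(100/63) = 100/9 ≈ 11.111)
A - (-68 - 81)*x = -42549 - (-68 - 81)*100/9 = -42549 - (-149)*100/9 = -42549 - 1*(-14900/9) = -42549 + 14900/9 = -368041/9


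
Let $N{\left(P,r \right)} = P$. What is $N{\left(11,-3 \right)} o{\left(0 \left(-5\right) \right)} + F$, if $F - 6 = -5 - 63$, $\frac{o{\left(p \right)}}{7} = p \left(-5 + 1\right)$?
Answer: $-62$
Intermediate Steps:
$o{\left(p \right)} = - 28 p$ ($o{\left(p \right)} = 7 p \left(-5 + 1\right) = 7 p \left(-4\right) = 7 \left(- 4 p\right) = - 28 p$)
$F = -62$ ($F = 6 - 68 = -62$)
$N{\left(11,-3 \right)} o{\left(0 \left(-5\right) \right)} + F = 11 \left(- 28 \cdot 0 \left(-5\right)\right) - 62 = 11 \left(\left(-28\right) 0\right) - 62 = 11 \cdot 0 - 62 = 0 - 62 = -62$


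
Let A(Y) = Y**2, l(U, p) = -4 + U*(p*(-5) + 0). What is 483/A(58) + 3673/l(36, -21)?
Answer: 3544945/3175616 ≈ 1.1163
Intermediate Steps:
l(U, p) = -4 - 5*U*p (l(U, p) = -4 + U*(-5*p + 0) = -4 + U*(-5*p) = -4 - 5*U*p)
483/A(58) + 3673/l(36, -21) = 483/(58**2) + 3673/(-4 - 5*36*(-21)) = 483/3364 + 3673/(-4 + 3780) = 483*(1/3364) + 3673/3776 = 483/3364 + 3673*(1/3776) = 483/3364 + 3673/3776 = 3544945/3175616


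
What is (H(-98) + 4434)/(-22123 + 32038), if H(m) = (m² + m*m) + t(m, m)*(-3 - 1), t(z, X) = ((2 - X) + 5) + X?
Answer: 23614/9915 ≈ 2.3816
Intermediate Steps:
t(z, X) = 7 (t(z, X) = (7 - X) + X = 7)
H(m) = -28 + 2*m² (H(m) = (m² + m*m) + 7*(-3 - 1) = (m² + m²) + 7*(-4) = 2*m² - 28 = -28 + 2*m²)
(H(-98) + 4434)/(-22123 + 32038) = ((-28 + 2*(-98)²) + 4434)/(-22123 + 32038) = ((-28 + 2*9604) + 4434)/9915 = ((-28 + 19208) + 4434)*(1/9915) = (19180 + 4434)*(1/9915) = 23614*(1/9915) = 23614/9915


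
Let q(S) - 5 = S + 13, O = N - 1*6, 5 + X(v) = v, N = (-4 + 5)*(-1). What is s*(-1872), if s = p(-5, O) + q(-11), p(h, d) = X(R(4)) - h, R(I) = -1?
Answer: -11232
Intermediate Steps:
N = -1 (N = 1*(-1) = -1)
X(v) = -5 + v
O = -7 (O = -1 - 1*6 = -1 - 6 = -7)
q(S) = 18 + S (q(S) = 5 + (S + 13) = 5 + (13 + S) = 18 + S)
p(h, d) = -6 - h (p(h, d) = (-5 - 1) - h = -6 - h)
s = 6 (s = (-6 - 1*(-5)) + (18 - 11) = (-6 + 5) + 7 = -1 + 7 = 6)
s*(-1872) = 6*(-1872) = -11232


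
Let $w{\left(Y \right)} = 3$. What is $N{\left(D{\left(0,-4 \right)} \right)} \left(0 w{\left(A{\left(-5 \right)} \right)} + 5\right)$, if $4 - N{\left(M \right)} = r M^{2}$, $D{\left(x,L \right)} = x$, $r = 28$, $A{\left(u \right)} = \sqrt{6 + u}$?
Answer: $20$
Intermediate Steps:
$N{\left(M \right)} = 4 - 28 M^{2}$
$N{\left(D{\left(0,-4 \right)} \right)} \left(0 w{\left(A{\left(-5 \right)} \right)} + 5\right) = \left(4 - 28 \cdot 0^{2}\right) \left(0 \cdot 3 + 5\right) = \left(4 - 0\right) \left(0 + 5\right) = \left(4 + 0\right) 5 = 4 \cdot 5 = 20$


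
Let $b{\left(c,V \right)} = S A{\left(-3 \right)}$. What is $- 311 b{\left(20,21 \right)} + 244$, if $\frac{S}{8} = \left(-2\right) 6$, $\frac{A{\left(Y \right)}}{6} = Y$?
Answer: $-537164$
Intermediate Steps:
$A{\left(Y \right)} = 6 Y$
$S = -96$ ($S = 8 \left(\left(-2\right) 6\right) = 8 \left(-12\right) = -96$)
$b{\left(c,V \right)} = 1728$ ($b{\left(c,V \right)} = - 96 \cdot 6 \left(-3\right) = \left(-96\right) \left(-18\right) = 1728$)
$- 311 b{\left(20,21 \right)} + 244 = \left(-311\right) 1728 + 244 = -537408 + 244 = -537164$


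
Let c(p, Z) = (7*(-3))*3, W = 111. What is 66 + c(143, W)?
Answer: 3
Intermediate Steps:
c(p, Z) = -63 (c(p, Z) = -21*3 = -63)
66 + c(143, W) = 66 - 63 = 3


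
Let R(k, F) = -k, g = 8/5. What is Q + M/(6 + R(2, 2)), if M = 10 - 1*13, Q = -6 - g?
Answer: -167/20 ≈ -8.3500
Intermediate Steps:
g = 8/5 (g = 8*(⅕) = 8/5 ≈ 1.6000)
Q = -38/5 (Q = -6 - 1*8/5 = -6 - 8/5 = -38/5 ≈ -7.6000)
M = -3 (M = 10 - 13 = -3)
Q + M/(6 + R(2, 2)) = -38/5 - 3/(6 - 1*2) = -38/5 - 3/(6 - 2) = -38/5 - 3/4 = -38/5 - 3*¼ = -38/5 - ¾ = -167/20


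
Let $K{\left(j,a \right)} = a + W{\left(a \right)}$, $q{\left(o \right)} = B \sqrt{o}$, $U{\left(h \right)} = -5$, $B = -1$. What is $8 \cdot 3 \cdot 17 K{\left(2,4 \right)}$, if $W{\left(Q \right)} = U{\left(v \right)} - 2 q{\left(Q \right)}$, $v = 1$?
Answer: $1224$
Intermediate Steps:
$q{\left(o \right)} = - \sqrt{o}$
$W{\left(Q \right)} = -5 + 2 \sqrt{Q}$ ($W{\left(Q \right)} = -5 - 2 \left(- \sqrt{Q}\right) = -5 + 2 \sqrt{Q}$)
$K{\left(j,a \right)} = -5 + a + 2 \sqrt{a}$ ($K{\left(j,a \right)} = a + \left(-5 + 2 \sqrt{a}\right) = -5 + a + 2 \sqrt{a}$)
$8 \cdot 3 \cdot 17 K{\left(2,4 \right)} = 8 \cdot 3 \cdot 17 \left(-5 + 4 + 2 \sqrt{4}\right) = 24 \cdot 17 \left(-5 + 4 + 2 \cdot 2\right) = 408 \left(-5 + 4 + 4\right) = 408 \cdot 3 = 1224$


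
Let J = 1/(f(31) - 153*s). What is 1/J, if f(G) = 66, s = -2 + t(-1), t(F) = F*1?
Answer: 525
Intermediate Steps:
t(F) = F
s = -3 (s = -2 - 1 = -3)
J = 1/525 (J = 1/(66 - 153*(-3)) = 1/(66 + 459) = 1/525 ≈ 0.0019048)
1/J = 1/(1/525) = 525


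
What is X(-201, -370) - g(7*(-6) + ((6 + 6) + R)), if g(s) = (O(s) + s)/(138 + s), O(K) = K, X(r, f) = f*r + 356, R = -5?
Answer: 7696848/103 ≈ 74727.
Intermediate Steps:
X(r, f) = 356 + f*r
g(s) = 2*s/(138 + s) (g(s) = (s + s)/(138 + s) = (2*s)/(138 + s) = 2*s/(138 + s))
X(-201, -370) - g(7*(-6) + ((6 + 6) + R)) = (356 - 370*(-201)) - 2*(7*(-6) + ((6 + 6) - 5))/(138 + (7*(-6) + ((6 + 6) - 5))) = (356 + 74370) - 2*(-42 + (12 - 5))/(138 + (-42 + (12 - 5))) = 74726 - 2*(-42 + 7)/(138 + (-42 + 7)) = 74726 - 2*(-35)/(138 - 35) = 74726 - 2*(-35)/103 = 74726 - 1*(-70/103) = 74726 + 70/103 = 7696848/103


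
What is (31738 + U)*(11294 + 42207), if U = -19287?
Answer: 666140951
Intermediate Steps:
(31738 + U)*(11294 + 42207) = (31738 - 19287)*(11294 + 42207) = 12451*53501 = 666140951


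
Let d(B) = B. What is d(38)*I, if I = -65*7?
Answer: -17290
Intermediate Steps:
I = -455
d(38)*I = 38*(-455) = -17290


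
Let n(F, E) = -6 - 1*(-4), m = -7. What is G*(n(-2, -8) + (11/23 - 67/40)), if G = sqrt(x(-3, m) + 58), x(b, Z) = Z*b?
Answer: -2941*sqrt(79)/920 ≈ -28.413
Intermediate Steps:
n(F, E) = -2 (n(F, E) = -6 + 4 = -2)
G = sqrt(79) (G = sqrt(-7*(-3) + 58) = sqrt(21 + 58) = sqrt(79) ≈ 8.8882)
G*(n(-2, -8) + (11/23 - 67/40)) = sqrt(79)*(-2 + (11/23 - 67/40)) = sqrt(79)*(-2 - 1101/920) = sqrt(79)*(-2941/920) = -2941*sqrt(79)/920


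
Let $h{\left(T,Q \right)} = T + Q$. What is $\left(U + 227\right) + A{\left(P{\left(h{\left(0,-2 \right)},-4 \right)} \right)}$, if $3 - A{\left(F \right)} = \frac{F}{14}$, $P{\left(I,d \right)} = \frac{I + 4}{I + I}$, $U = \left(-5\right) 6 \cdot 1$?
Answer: $\frac{5601}{28} \approx 200.04$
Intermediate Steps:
$h{\left(T,Q \right)} = Q + T$
$U = -30$ ($U = \left(-30\right) 1 = -30$)
$P{\left(I,d \right)} = \frac{4 + I}{2 I}$
$A{\left(F \right)} = 3 - \frac{F}{14}$
$\left(U + 227\right) + A{\left(P{\left(h{\left(0,-2 \right)},-4 \right)} \right)} = \left(-30 + 227\right) + \left(3 - \frac{\frac{1}{2} \frac{1}{-2 + 0} \left(4 + \left(-2 + 0\right)\right)}{14}\right) = 197 + \left(3 - \frac{\frac{1}{2} \frac{1}{-2} \left(4 - 2\right)}{14}\right) = 197 + \left(3 - \frac{\frac{1}{2} \left(- \frac{1}{2}\right) 2}{14}\right) = 197 + \left(3 - - \frac{1}{28}\right) = 197 + \left(3 + \frac{1}{28}\right) = 197 + \frac{85}{28} = \frac{5601}{28}$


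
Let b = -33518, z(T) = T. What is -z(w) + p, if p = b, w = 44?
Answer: -33562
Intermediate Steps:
p = -33518
-z(w) + p = -1*44 - 33518 = -44 - 33518 = -33562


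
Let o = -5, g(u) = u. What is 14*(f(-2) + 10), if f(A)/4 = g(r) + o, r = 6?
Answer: 196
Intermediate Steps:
f(A) = 4 (f(A) = 4*(6 - 5) = 4*1 = 4)
14*(f(-2) + 10) = 14*(4 + 10) = 14*14 = 196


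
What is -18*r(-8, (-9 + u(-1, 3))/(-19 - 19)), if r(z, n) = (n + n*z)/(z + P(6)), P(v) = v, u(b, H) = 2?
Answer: -441/38 ≈ -11.605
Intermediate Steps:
r(z, n) = (n + n*z)/(6 + z) (r(z, n) = (n + n*z)/(z + 6) = (n + n*z)/(6 + z))
-18*r(-8, (-9 + u(-1, 3))/(-19 - 19)) = -18*(-9 + 2)/(-19 - 19)*(1 - 8)/(6 - 8) = -18*(-7/(-38))*(-7)/(-2) = -18*(-7*(-1/38))*(-1)*(-7)/2 = -63*(-1)*(-7)/(19*2) = -18*49/76 = -441/38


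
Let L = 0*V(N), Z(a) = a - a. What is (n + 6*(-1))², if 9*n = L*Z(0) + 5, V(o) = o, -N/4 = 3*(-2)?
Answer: 2401/81 ≈ 29.642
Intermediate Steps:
Z(a) = 0
N = 24 (N = -12*(-2) = -4*(-6) = 24)
L = 0 (L = 0*24 = 0)
n = 5/9 (n = (0*0 + 5)/9 = (0 + 5)/9 = (⅑)*5 = 5/9 ≈ 0.55556)
(n + 6*(-1))² = (5/9 + 6*(-1))² = (5/9 - 6)² = (-49/9)² = 2401/81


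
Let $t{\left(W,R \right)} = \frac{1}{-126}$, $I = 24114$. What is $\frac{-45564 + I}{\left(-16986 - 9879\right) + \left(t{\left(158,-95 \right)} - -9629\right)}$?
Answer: $\frac{2702700}{2171737} \approx 1.2445$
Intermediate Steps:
$t{\left(W,R \right)} = - \frac{1}{126}$
$\frac{-45564 + I}{\left(-16986 - 9879\right) + \left(t{\left(158,-95 \right)} - -9629\right)} = \frac{-45564 + 24114}{\left(-16986 - 9879\right) - - \frac{1213253}{126}} = - \frac{21450}{\left(-16986 - 9879\right) + \left(- \frac{1}{126} + 9629\right)} = - \frac{21450}{-26865 + \frac{1213253}{126}} = - \frac{21450}{- \frac{2171737}{126}} = \left(-21450\right) \left(- \frac{126}{2171737}\right) = \frac{2702700}{2171737}$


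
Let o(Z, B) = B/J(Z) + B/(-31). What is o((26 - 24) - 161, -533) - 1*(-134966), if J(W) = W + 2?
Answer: 656979726/4867 ≈ 1.3499e+5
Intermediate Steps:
J(W) = 2 + W
o(Z, B) = -B/31 + B/(2 + Z) (o(Z, B) = B/(2 + Z) + B/(-31) = B/(2 + Z) + B*(-1/31) = B/(2 + Z) - B/31 = -B/31 + B/(2 + Z))
o((26 - 24) - 161, -533) - 1*(-134966) = (1/31)*(-533)*(29 - ((26 - 24) - 161))/(2 + ((26 - 24) - 161)) - 1*(-134966) = (1/31)*(-533)*(29 - (2 - 161))/(2 + (2 - 161)) + 134966 = (1/31)*(-533)*(29 - 1*(-159))/(2 - 159) + 134966 = (1/31)*(-533)*(29 + 159)/(-157) + 134966 = (1/31)*(-533)*(-1/157)*188 + 134966 = 100204/4867 + 134966 = 656979726/4867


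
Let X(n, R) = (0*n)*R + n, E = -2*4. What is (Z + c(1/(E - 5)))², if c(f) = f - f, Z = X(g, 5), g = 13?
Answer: 169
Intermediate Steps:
E = -8
X(n, R) = n (X(n, R) = 0*R + n = 0 + n = n)
Z = 13
c(f) = 0
(Z + c(1/(E - 5)))² = (13 + 0)² = 13² = 169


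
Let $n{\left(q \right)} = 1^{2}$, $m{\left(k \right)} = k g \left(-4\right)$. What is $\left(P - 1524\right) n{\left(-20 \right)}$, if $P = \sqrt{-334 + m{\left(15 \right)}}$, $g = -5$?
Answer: $-1524 + i \sqrt{34} \approx -1524.0 + 5.831 i$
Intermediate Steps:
$m{\left(k \right)} = 20 k$ ($m{\left(k \right)} = k \left(-5\right) \left(-4\right) = - 5 k \left(-4\right) = 20 k$)
$P = i \sqrt{34}$ ($P = \sqrt{-334 + 20 \cdot 15} = \sqrt{-334 + 300} = \sqrt{-34} = i \sqrt{34} \approx 5.8309 i$)
$n{\left(q \right)} = 1$
$\left(P - 1524\right) n{\left(-20 \right)} = \left(i \sqrt{34} - 1524\right) 1 = \left(-1524 + i \sqrt{34}\right) 1 = -1524 + i \sqrt{34}$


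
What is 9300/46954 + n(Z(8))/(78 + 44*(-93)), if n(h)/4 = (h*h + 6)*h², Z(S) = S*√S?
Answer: -12443619514/47118339 ≈ -264.09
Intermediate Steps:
Z(S) = S^(3/2)
n(h) = 4*h²*(6 + h²) (n(h) = 4*((h*h + 6)*h²) = 4*((h² + 6)*h²) = 4*((6 + h²)*h²) = 4*(h²*(6 + h²)) = 4*h²*(6 + h²))
9300/46954 + n(Z(8))/(78 + 44*(-93)) = 9300/46954 + (4*(8^(3/2))²*(6 + (8^(3/2))²))/(78 + 44*(-93)) = 9300*(1/46954) + (4*(16*√2)²*(6 + (16*√2)²))/(78 - 4092) = 4650/23477 + (4*512*(6 + 512))/(-4014) = 4650/23477 + (4*512*518)*(-1/4014) = 4650/23477 + 1060864*(-1/4014) = 4650/23477 - 530432/2007 = -12443619514/47118339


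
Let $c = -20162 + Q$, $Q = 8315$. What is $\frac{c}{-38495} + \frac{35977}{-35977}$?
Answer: $- \frac{26648}{38495} \approx -0.69225$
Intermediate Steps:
$c = -11847$ ($c = -20162 + 8315 = -11847$)
$\frac{c}{-38495} + \frac{35977}{-35977} = - \frac{11847}{-38495} + \frac{35977}{-35977} = \left(-11847\right) \left(- \frac{1}{38495}\right) + 35977 \left(- \frac{1}{35977}\right) = \frac{11847}{38495} - 1 = - \frac{26648}{38495}$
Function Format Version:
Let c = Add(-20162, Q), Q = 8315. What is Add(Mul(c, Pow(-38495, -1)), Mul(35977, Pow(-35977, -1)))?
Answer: Rational(-26648, 38495) ≈ -0.69225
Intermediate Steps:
c = -11847 (c = Add(-20162, 8315) = -11847)
Add(Mul(c, Pow(-38495, -1)), Mul(35977, Pow(-35977, -1))) = Add(Mul(-11847, Pow(-38495, -1)), Mul(35977, Pow(-35977, -1))) = Add(Mul(-11847, Rational(-1, 38495)), Mul(35977, Rational(-1, 35977))) = Add(Rational(11847, 38495), -1) = Rational(-26648, 38495)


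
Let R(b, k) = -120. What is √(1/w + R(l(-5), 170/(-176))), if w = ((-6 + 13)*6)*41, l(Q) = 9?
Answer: I*√355832358/1722 ≈ 10.954*I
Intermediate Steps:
w = 1722 (w = (7*6)*41 = 42*41 = 1722)
√(1/w + R(l(-5), 170/(-176))) = √(1/1722 - 120) = √(-206639/1722) = I*√355832358/1722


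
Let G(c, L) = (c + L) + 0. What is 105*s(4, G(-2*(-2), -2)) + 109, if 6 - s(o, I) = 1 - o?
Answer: 1054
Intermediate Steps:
G(c, L) = L + c (G(c, L) = (L + c) + 0 = L + c)
s(o, I) = 5 + o (s(o, I) = 6 - (1 - o) = 6 + (-1 + o) = 5 + o)
105*s(4, G(-2*(-2), -2)) + 109 = 105*(5 + 4) + 109 = 105*9 + 109 = 945 + 109 = 1054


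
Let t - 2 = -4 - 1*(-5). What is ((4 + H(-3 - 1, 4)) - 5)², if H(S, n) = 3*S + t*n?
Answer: 1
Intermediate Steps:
t = 3 (t = 2 + (-4 - 1*(-5)) = 2 + (-4 + 5) = 2 + 1 = 3)
H(S, n) = 3*S + 3*n
((4 + H(-3 - 1, 4)) - 5)² = ((4 + (3*(-3 - 1) + 3*4)) - 5)² = ((4 + (3*(-4) + 12)) - 5)² = ((4 + (-12 + 12)) - 5)² = ((4 + 0) - 5)² = (4 - 5)² = (-1)² = 1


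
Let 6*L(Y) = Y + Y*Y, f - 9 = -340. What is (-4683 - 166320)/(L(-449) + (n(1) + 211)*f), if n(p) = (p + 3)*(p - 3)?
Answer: 73287/14429 ≈ 5.0791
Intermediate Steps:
f = -331 (f = 9 - 340 = -331)
n(p) = (-3 + p)*(3 + p) (n(p) = (3 + p)*(-3 + p) = (-3 + p)*(3 + p))
L(Y) = Y/6 + Y**2/6 (L(Y) = (Y + Y*Y)/6 = (Y + Y**2)/6 = Y/6 + Y**2/6)
(-4683 - 166320)/(L(-449) + (n(1) + 211)*f) = (-4683 - 166320)/((1/6)*(-449)*(1 - 449) + ((-9 + 1**2) + 211)*(-331)) = -171003/((1/6)*(-449)*(-448) + ((-9 + 1) + 211)*(-331)) = -171003/(100576/3 + (-8 + 211)*(-331)) = -171003/(100576/3 + 203*(-331)) = -171003/(100576/3 - 67193) = -171003/(-101003/3) = -171003*(-3/101003) = 73287/14429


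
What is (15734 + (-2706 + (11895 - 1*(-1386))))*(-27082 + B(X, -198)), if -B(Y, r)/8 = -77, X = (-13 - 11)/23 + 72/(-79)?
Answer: -696293994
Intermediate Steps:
X = -3552/1817 (X = -24*1/23 + 72*(-1/79) = -24/23 - 72/79 = -3552/1817 ≈ -1.9549)
B(Y, r) = 616 (B(Y, r) = -8*(-77) = 616)
(15734 + (-2706 + (11895 - 1*(-1386))))*(-27082 + B(X, -198)) = (15734 + (-2706 + (11895 - 1*(-1386))))*(-27082 + 616) = (15734 + (-2706 + (11895 + 1386)))*(-26466) = (15734 + (-2706 + 13281))*(-26466) = (15734 + 10575)*(-26466) = 26309*(-26466) = -696293994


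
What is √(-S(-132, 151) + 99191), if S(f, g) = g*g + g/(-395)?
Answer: 153*√509155/395 ≈ 276.39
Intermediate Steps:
S(f, g) = g² - g/395 (S(f, g) = g² + g*(-1/395) = g² - g/395)
√(-S(-132, 151) + 99191) = √(-151*(-1/395 + 151) + 99191) = √(-151*59644/395 + 99191) = √(-1*9006244/395 + 99191) = √(-9006244/395 + 99191) = √(30174201/395) = 153*√509155/395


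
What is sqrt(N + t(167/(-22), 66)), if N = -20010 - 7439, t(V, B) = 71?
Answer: 117*I*sqrt(2) ≈ 165.46*I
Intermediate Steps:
N = -27449
sqrt(N + t(167/(-22), 66)) = sqrt(-27449 + 71) = sqrt(-27378) = 117*I*sqrt(2)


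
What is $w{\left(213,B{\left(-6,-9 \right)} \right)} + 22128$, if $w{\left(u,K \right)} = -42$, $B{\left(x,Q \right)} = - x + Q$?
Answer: $22086$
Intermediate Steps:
$B{\left(x,Q \right)} = Q - x$
$w{\left(213,B{\left(-6,-9 \right)} \right)} + 22128 = -42 + 22128 = 22086$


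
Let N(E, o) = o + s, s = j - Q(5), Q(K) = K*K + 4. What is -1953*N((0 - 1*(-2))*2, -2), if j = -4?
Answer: 68355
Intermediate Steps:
Q(K) = 4 + K² (Q(K) = K² + 4 = 4 + K²)
s = -33 (s = -4 - (4 + 5²) = -4 - (4 + 25) = -4 - 1*29 = -4 - 29 = -33)
N(E, o) = -33 + o (N(E, o) = o - 33 = -33 + o)
-1953*N((0 - 1*(-2))*2, -2) = -1953*(-33 - 2) = -1953*(-35) = 68355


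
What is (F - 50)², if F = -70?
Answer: 14400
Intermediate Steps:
(F - 50)² = (-70 - 50)² = (-120)² = 14400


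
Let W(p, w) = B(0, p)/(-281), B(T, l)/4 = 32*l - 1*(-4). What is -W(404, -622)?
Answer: 51728/281 ≈ 184.09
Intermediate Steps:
B(T, l) = 16 + 128*l (B(T, l) = 4*(32*l - 1*(-4)) = 4*(32*l + 4) = 4*(4 + 32*l) = 16 + 128*l)
W(p, w) = -16/281 - 128*p/281 (W(p, w) = (16 + 128*p)/(-281) = (16 + 128*p)*(-1/281) = -16/281 - 128*p/281)
-W(404, -622) = -(-16/281 - 128/281*404) = -(-16/281 - 51712/281) = -1*(-51728/281) = 51728/281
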